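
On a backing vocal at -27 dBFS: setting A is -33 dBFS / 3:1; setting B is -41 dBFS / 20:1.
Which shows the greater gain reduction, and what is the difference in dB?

B, by 9.3 dB

A: GR = 6 − 6/3 = 4 dB.
B: GR = 14 − 14/20 = 13.3 dB.
B applies 9.3 dB more gain reduction.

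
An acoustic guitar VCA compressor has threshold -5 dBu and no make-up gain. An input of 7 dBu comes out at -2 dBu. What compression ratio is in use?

Input overshoot = 7 − (-5) = 12 dB; output overshoot = -2 − (-5) = 3 dB.
Ratio = 12 / 3 = 4.

4:1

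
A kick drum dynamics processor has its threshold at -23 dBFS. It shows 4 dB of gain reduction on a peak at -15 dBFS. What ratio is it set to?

Input overshoot = -15 − (-23) = 8 dB.
Output overshoot = 8 − 4 = 4 dB.
Ratio = input overshoot / output overshoot = 8 / 4 = 2.

2:1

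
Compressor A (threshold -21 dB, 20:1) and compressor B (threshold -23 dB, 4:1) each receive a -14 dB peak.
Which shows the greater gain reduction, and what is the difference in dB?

B, by 0.1 dB

A: 7 dB over, compressed to 0.35 dB over, so 6.65 dB of GR.
B: 9 dB over, compressed to 2.25 dB over, so 6.75 dB of GR.
B applies 0.1 dB more gain reduction.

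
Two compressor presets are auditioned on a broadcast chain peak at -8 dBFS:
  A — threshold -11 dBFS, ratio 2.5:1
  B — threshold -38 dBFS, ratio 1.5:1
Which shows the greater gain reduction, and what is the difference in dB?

A: GR = 3 − 3/2.5 = 1.8 dB.
B: GR = 30 − 30/1.5 = 10 dB.
B applies 8.2 dB more gain reduction.

B, by 8.2 dB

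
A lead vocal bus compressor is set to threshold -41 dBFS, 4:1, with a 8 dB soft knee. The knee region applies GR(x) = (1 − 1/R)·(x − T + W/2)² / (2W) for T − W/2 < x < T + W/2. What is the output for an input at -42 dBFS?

x − T + W/2 = -42 − (-41) + 4 = 3.
GR = (1 − 1/4) × 3² / 16 = 0.75 × 9 / 16 = 0.421875 dB.
Output = -42 − 0.421875 = -42.421875 dBFS.

-42.421875 dBFS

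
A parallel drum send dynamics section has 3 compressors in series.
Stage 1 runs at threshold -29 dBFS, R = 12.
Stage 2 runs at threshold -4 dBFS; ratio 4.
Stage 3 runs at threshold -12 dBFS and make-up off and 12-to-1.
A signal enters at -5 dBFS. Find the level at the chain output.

Stage 1: overshoot 24 dB → 24/12 = 2 dB → -27 dBFS.
Stage 2: -27 dBFS ≤ -4 dBFS, so stage 2 doesn't engage; output -27 dBFS.
Stage 3: -27 dBFS is at or below the -12 dBFS threshold — no compression; output -27 dBFS.

-27 dBFS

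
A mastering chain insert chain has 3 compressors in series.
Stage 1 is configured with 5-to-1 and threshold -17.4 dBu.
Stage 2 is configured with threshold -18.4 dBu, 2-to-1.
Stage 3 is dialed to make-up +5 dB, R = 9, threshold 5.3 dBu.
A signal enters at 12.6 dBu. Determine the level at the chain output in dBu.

Stage 1: 12.6 dBu is 30 dB over -17.4 dBu; at 5:1 that becomes 6 dB over, giving -11.4 dBu.
Stage 2: -11.4 dBu is 7 dB over -18.4 dBu; at 2:1 that becomes 3.5 dB over, giving -14.9 dBu.
Stage 3: -14.9 dBu ≤ 5.3 dBu, so stage 3 doesn't engage; make-up brings it to -9.9 dBu.

-9.9 dBu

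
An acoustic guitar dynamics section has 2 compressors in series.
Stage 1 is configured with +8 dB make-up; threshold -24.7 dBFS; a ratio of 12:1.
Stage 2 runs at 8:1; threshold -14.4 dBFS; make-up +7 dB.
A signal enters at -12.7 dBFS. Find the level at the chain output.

Stage 1: overshoot 12 dB → 12/12 = 1 dB → -23.7 dBFS; +8 dB make-up → -15.7 dBFS.
Stage 2: -15.7 dBFS ≤ -14.4 dBFS, so stage 2 doesn't engage; make-up brings it to -8.7 dBFS.

-8.7 dBFS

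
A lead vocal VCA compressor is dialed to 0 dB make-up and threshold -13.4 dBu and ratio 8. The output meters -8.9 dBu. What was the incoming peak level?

That's 4.5 dB above the -13.4 dBu threshold.
Input overshoot = R × output overshoot = 36 dB → input = -13.4 + 36 = 22.6 dBu.

22.6 dBu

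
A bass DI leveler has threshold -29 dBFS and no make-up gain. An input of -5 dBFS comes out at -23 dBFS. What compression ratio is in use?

4:1

Input overshoot = -5 − (-29) = 24 dB; output overshoot = -23 − (-29) = 6 dB.
Ratio = 24 / 6 = 4.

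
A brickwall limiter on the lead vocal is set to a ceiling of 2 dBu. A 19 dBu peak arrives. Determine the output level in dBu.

At ∞:1, everything above 2 dBu is held at the ceiling.

2 dBu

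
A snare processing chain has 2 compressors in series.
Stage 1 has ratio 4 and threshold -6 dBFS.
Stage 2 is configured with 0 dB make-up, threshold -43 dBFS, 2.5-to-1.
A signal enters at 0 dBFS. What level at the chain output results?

-27.6 dBFS

Stage 1: overshoot 6 dB → 6/4 = 1.5 dB → -4.5 dBFS.
Stage 2: 38.5 dB above -43 dBFS, reduced 2.5:1 to 15.4 dB above → -27.6 dBFS.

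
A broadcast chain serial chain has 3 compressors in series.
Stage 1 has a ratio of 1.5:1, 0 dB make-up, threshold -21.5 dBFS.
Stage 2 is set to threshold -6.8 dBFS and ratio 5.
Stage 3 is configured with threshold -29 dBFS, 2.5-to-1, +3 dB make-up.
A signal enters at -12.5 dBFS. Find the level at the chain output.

Stage 1: -12.5 dBFS is 9 dB over -21.5 dBFS; at 1.5:1 that becomes 6 dB over, giving -15.5 dBFS.
Stage 2: -15.5 dBFS is at or below the -6.8 dBFS threshold — no compression; output -15.5 dBFS.
Stage 3: -15.5 dBFS is 13.5 dB over -29 dBFS; at 2.5:1 that becomes 5.4 dB over, giving -23.6 dBFS; +3 dB make-up → -20.6 dBFS.

-20.6 dBFS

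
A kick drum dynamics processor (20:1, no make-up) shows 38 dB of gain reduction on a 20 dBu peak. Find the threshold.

-20 dBu

Input is 40 dB above T (since output overshoot × R = input overshoot: (-18 − T)·20 = 20 − T gives T = -20 dBu).
Check: -20 + (20 − (-20))/20 = -20 + 2 = -18 dBu. ✓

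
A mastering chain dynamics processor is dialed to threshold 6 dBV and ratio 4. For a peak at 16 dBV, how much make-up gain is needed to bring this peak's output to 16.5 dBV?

Overshoot 10 dB → 10/4 = 2.5 dB after compression, so the compressed level is 6 + 2.5 = 8.5 dBV.
Make-up = target − compressed = 16.5 − 8.5 = 8 dB.

8 dB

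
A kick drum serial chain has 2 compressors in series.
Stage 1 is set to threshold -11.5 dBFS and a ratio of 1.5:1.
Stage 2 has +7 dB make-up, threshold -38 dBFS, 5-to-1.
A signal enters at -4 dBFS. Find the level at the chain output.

Stage 1: -4 dBFS is 7.5 dB over -11.5 dBFS; at 1.5:1 that becomes 5 dB over, giving -6.5 dBFS.
Stage 2: overshoot 31.5 dB → 31.5/5 = 6.3 dB → -31.7 dBFS; +7 dB make-up → -24.7 dBFS.

-24.7 dBFS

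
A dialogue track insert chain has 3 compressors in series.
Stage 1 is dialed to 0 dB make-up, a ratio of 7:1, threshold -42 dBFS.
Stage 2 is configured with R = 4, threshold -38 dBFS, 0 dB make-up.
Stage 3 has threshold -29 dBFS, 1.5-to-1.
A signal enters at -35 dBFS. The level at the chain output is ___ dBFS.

Stage 1: -35 dBFS is 7 dB over -42 dBFS; at 7:1 that becomes 1 dB over, giving -41 dBFS.
Stage 2: -41 dBFS is at or below the -38 dBFS threshold — no compression; output -41 dBFS.
Stage 3: below threshold (-41 ≤ -29); passes unchanged; output -41 dBFS.

-41 dBFS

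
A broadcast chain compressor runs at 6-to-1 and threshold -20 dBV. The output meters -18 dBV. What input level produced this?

That's 2 dB above the -20 dBV threshold.
Undo the ratio: input overshoot = 2 × 6 = 12 dB, giving input = -8 dBV.

-8 dBV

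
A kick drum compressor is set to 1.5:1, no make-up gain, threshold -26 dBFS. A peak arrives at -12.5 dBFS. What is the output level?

-17 dBFS

-12.5 dBFS sits 13.5 dB over threshold.
At 1.5:1 the overshoot is divided by 1.5, leaving 9 dB above threshold.
That puts the output at -17 dBFS.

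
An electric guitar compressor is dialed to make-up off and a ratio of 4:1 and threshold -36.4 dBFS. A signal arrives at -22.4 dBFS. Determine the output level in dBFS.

The input is 14 dB above the -36.4 dBFS threshold.
At 4:1 the overshoot is divided by 4, leaving 3.5 dB above threshold.
That puts the output at -32.9 dBFS.

-32.9 dBFS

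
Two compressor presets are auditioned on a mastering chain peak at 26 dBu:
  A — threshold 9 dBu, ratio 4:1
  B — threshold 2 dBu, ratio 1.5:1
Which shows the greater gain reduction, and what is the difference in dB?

A: GR = 17 − 17/4 = 12.75 dB.
B: GR = 24 − 24/1.5 = 8 dB.
Difference: 4.75 dB in favour of A.

A, by 4.75 dB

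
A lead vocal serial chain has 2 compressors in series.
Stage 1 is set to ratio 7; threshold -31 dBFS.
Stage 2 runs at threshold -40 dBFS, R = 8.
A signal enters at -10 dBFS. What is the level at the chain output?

Stage 1: overshoot 21 dB → 21/7 = 3 dB → -28 dBFS.
Stage 2: -28 dBFS is 12 dB over -40 dBFS; at 8:1 that becomes 1.5 dB over, giving -38.5 dBFS.

-38.5 dBFS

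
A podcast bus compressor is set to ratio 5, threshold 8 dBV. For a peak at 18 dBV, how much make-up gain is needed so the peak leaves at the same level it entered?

The peak compresses to 8 + 10/5 = 10 dBV.
To reach 18 dBV requires 18 − 10 = 8 dB of make-up.

8 dB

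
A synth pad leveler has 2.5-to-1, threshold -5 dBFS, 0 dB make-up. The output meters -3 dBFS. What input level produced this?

0 dBFS

That's 2 dB above the -5 dBFS threshold.
Before 2.5:1 compression the overshoot was 2 × 2.5 = 5 dB, so input = -5 + 5 = 0 dBFS.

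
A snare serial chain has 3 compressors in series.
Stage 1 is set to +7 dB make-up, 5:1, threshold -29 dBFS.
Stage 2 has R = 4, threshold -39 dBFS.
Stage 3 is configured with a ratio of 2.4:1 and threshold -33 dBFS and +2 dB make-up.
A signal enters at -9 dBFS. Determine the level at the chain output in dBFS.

Stage 1: 20 dB above -29 dBFS, reduced 5:1 to 4 dB above → -25 dBFS; +7 dB make-up → -18 dBFS.
Stage 2: 21 dB above -39 dBFS, reduced 4:1 to 5.25 dB above → -33.75 dBFS.
Stage 3: below threshold (-33.75 ≤ -33); passes unchanged; make-up brings it to -31.75 dBFS.

-31.75 dBFS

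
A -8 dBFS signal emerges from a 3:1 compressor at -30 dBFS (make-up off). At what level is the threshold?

-41 dBFS

Gain reduction = -8 − (-30) = 22 dB; output overshoot = GR / (R − 1) = 22 / 2 = 11 dB.
Threshold = output − output overshoot = -30 − 11 = -41 dBFS.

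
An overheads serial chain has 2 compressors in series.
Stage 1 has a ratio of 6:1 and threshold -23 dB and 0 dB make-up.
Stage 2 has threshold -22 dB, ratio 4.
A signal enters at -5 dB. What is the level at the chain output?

-21.5 dB

Stage 1: overshoot 18 dB → 18/6 = 3 dB → -20 dB.
Stage 2: -20 dB is 2 dB over -22 dB; at 4:1 that becomes 0.5 dB over, giving -21.5 dB.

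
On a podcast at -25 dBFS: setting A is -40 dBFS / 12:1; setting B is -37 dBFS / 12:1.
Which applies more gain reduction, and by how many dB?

A, by 2.75 dB

A: overshoot 15 dB → output overshoot 1.25 dB → GR 13.75 dB.
B: overshoot 12 dB → output overshoot 1 dB → GR 11 dB.
A applies 2.75 dB more gain reduction.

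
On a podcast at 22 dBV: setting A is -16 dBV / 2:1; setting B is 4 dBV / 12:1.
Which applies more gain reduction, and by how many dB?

A, by 2.5 dB

A: overshoot 38 dB → output overshoot 19 dB → GR 19 dB.
B: overshoot 18 dB → output overshoot 1.5 dB → GR 16.5 dB.
A applies 2.5 dB more gain reduction.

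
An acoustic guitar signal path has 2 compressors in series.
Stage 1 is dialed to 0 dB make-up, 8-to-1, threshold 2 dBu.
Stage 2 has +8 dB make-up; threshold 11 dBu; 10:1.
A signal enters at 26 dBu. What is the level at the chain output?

13 dBu

Stage 1: 24 dB above 2 dBu, reduced 8:1 to 3 dB above → 5 dBu.
Stage 2: below threshold (5 ≤ 11); passes unchanged; make-up brings it to 13 dBu.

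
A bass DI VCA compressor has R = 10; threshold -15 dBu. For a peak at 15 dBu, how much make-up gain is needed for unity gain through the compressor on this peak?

27 dB

Overshoot 30 dB → 30/10 = 3 dB after compression, so the compressed level is -15 + 3 = -12 dBu.
Make-up = target − compressed = 15 − (-12) = 27 dB.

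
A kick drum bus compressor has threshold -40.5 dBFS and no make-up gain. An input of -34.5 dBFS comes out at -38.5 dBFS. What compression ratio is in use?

3:1

Input overshoot = -34.5 − (-40.5) = 6 dB; output overshoot = -38.5 − (-40.5) = 2 dB.
Ratio = 6 / 2 = 3.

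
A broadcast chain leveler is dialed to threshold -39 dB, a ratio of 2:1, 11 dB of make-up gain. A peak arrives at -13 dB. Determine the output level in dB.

-15 dB

The input is 26 dB above the -39 dB threshold.
2:1 compression reduces that to 26/2 = 13 dB over.
So the level is -39 + 13 = -26 dB; make-up adds 11 dB, giving -15 dB.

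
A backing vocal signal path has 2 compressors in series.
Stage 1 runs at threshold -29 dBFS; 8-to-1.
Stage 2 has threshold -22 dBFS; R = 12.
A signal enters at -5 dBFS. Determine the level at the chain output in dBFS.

-26 dBFS

Stage 1: overshoot 24 dB → 24/8 = 3 dB → -26 dBFS.
Stage 2: -26 dBFS ≤ -22 dBFS, so stage 2 doesn't engage; output -26 dBFS.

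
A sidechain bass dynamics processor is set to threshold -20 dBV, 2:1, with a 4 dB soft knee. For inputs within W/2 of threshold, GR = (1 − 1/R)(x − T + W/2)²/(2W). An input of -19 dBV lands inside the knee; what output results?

-19.5625 dBV

x − T + W/2 = -19 − (-20) + 2 = 3.
GR = (1 − 1/2) × 3² / 8 = 0.5 × 9 / 8 = 0.5625 dB.
Output = -19 − 0.5625 = -19.5625 dBV.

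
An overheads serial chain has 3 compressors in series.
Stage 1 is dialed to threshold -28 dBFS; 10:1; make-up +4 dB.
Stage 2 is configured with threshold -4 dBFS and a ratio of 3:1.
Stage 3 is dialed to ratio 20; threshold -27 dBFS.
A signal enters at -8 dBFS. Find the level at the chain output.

-26.75 dBFS

Stage 1: -8 dBFS is 20 dB over -28 dBFS; at 10:1 that becomes 2 dB over, giving -26 dBFS; +4 dB make-up → -22 dBFS.
Stage 2: -22 dBFS ≤ -4 dBFS, so stage 2 doesn't engage; output -22 dBFS.
Stage 3: 5 dB above -27 dBFS, reduced 20:1 to 0.25 dB above → -26.75 dBFS.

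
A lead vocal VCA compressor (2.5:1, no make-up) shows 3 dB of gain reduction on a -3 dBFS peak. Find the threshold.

Gain reduction = -3 − (-6) = 3 dB; output overshoot = GR / (R − 1) = 3 / 1.5 = 2 dB.
Threshold = output − output overshoot = -6 − 2 = -8 dBFS.

-8 dBFS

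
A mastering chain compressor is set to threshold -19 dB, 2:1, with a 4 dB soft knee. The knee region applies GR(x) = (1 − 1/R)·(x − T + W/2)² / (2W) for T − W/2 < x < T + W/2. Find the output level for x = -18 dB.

x − T + W/2 = -18 − (-19) + 2 = 3.
GR = (1 − 1/2) × 3² / 8 = 0.5 × 9 / 8 = 0.5625 dB.
Output = -18 − 0.5625 = -18.5625 dB.

-18.5625 dB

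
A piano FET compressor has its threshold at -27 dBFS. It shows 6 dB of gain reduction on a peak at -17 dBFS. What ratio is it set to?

2.5:1

Input overshoot = -17 − (-27) = 10 dB.
Output overshoot = 10 − 6 = 4 dB.
Ratio = input overshoot / output overshoot = 10 / 4 = 2.5.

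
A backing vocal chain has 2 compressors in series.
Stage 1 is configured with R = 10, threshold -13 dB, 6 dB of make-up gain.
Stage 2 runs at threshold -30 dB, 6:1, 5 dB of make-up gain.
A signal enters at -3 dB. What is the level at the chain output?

Stage 1: overshoot 10 dB → 10/10 = 1 dB → -12 dB; +6 dB make-up → -6 dB.
Stage 2: -6 dB is 24 dB over -30 dB; at 6:1 that becomes 4 dB over, giving -26 dB; +5 dB make-up → -21 dB.

-21 dB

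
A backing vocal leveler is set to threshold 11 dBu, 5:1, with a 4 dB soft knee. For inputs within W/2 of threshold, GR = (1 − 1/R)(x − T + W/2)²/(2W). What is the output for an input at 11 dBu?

10.6 dBu

x − T + W/2 = 11 − 11 + 2 = 2.
GR = (1 − 1/5) × 2² / 8 = 0.8 × 4 / 8 = 0.4 dB.
Output = 11 − 0.4 = 10.6 dBu.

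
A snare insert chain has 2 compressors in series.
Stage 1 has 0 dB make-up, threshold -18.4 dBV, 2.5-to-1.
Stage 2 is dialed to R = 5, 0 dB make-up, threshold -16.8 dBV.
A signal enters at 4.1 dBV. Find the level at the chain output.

Stage 1: overshoot 22.5 dB → 22.5/2.5 = 9 dB → -9.4 dBV.
Stage 2: -9.4 dBV is 7.4 dB over -16.8 dBV; at 5:1 that becomes 1.48 dB over, giving -15.32 dBV.

-15.32 dBV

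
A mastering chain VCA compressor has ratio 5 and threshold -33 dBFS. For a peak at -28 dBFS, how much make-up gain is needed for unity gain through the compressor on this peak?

Without make-up, output = threshold + overshoot/5 = -33 + 1 = -32 dBFS.
Gap to target: 4 dB.

4 dB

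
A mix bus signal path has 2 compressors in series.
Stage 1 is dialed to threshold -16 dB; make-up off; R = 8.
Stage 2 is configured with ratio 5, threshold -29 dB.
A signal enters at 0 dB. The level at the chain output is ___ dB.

-26 dB

Stage 1: overshoot 16 dB → 16/8 = 2 dB → -14 dB.
Stage 2: overshoot 15 dB → 15/5 = 3 dB → -26 dB.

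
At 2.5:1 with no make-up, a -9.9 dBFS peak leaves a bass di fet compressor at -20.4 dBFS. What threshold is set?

Let T be the threshold. Output overshoot = (input overshoot)/R, so -20.4 − T = (-9.9 − T)/2.5.
2.5·(-20.4 − T) = -9.9 − T → 1.5·T = -51 − (-9.9) = -41.1.
T = -41.1/1.5 = -27.4 dBFS.

-27.4 dBFS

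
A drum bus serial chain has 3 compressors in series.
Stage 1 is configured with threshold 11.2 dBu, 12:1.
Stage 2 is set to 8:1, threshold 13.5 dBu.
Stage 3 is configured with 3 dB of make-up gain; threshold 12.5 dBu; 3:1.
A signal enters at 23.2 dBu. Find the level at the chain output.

15.2 dBu

Stage 1: 12 dB above 11.2 dBu, reduced 12:1 to 1 dB above → 12.2 dBu.
Stage 2: 12.2 dBu is at or below the 13.5 dBu threshold — no compression; output 12.2 dBu.
Stage 3: 12.2 dBu ≤ 12.5 dBu, so stage 3 doesn't engage; make-up brings it to 15.2 dBu.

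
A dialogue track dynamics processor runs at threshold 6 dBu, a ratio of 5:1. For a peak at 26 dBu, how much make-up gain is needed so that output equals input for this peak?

The peak compresses to 6 + 20/5 = 10 dBu.
To reach 26 dBu requires 26 − 10 = 16 dB of make-up.

16 dB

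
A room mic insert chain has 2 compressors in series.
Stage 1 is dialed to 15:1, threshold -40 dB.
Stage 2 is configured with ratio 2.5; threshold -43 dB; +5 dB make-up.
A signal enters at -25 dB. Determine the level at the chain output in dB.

Stage 1: -25 dB is 15 dB over -40 dB; at 15:1 that becomes 1 dB over, giving -39 dB.
Stage 2: -39 dB is 4 dB over -43 dB; at 2.5:1 that becomes 1.6 dB over, giving -41.4 dB; +5 dB make-up → -36.4 dB.

-36.4 dB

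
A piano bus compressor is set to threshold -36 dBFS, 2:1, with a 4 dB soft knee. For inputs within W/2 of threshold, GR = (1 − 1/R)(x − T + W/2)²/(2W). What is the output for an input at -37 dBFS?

-37.0625 dBFS

x − T + W/2 = -37 − (-36) + 2 = 1.
GR = (1 − 1/2) × 1² / 8 = 0.5 × 1 / 8 = 0.0625 dB.
Output = -37 − 0.0625 = -37.0625 dBFS.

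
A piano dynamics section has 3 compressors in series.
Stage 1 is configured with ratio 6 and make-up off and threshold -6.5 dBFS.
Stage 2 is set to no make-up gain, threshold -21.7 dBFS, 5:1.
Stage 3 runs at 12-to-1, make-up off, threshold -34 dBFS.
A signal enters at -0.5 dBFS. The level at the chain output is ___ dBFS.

-32.705 dBFS

Stage 1: overshoot 6 dB → 6/6 = 1 dB → -5.5 dBFS.
Stage 2: -5.5 dBFS is 16.2 dB over -21.7 dBFS; at 5:1 that becomes 3.24 dB over, giving -18.46 dBFS.
Stage 3: -18.46 dBFS is 15.54 dB over -34 dBFS; at 12:1 that becomes 1.295 dB over, giving -32.705 dBFS.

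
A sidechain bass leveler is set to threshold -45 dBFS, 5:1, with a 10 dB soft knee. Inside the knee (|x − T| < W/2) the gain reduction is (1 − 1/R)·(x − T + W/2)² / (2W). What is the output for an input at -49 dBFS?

-49.04 dBFS

x − T + W/2 = -49 − (-45) + 5 = 1.
GR = (1 − 1/5) × 1² / 20 = 0.8 × 1 / 20 = 0.04 dB.
Output = -49 − 0.04 = -49.04 dBFS.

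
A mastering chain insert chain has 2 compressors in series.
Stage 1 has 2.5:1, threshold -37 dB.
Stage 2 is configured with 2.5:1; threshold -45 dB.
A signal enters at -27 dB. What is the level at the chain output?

-40.2 dB

Stage 1: 10 dB above -37 dB, reduced 2.5:1 to 4 dB above → -33 dB.
Stage 2: 12 dB above -45 dB, reduced 2.5:1 to 4.8 dB above → -40.2 dB.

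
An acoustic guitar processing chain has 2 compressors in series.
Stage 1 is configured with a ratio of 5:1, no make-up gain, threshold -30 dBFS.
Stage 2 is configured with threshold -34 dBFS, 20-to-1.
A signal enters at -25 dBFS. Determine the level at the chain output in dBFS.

Stage 1: 5 dB above -30 dBFS, reduced 5:1 to 1 dB above → -29 dBFS.
Stage 2: -29 dBFS is 5 dB over -34 dBFS; at 20:1 that becomes 0.25 dB over, giving -33.75 dBFS.

-33.75 dBFS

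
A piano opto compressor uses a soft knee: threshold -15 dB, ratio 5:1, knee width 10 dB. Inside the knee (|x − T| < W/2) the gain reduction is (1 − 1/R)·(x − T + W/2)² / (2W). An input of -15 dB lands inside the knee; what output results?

-16 dB

x − T + W/2 = -15 − (-15) + 5 = 5.
GR = (1 − 1/5) × 5² / 20 = 0.8 × 25 / 20 = 1 dB.
Output = -15 − 1 = -16 dB.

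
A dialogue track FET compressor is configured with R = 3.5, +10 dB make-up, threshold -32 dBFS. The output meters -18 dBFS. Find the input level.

Remove make-up: -18 − 10 = -28 dBFS.
Post-compression overshoot = -28 − (-32) = 4 dB.
Undo the ratio: input overshoot = 4 × 3.5 = 14 dB, giving input = -18 dBFS.

-18 dBFS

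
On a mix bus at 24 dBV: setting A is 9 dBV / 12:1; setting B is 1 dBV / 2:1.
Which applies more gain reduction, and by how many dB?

A: overshoot 15 dB → output overshoot 1.25 dB → GR 13.75 dB.
B: overshoot 23 dB → output overshoot 11.5 dB → GR 11.5 dB.
A applies 2.25 dB more gain reduction.

A, by 2.25 dB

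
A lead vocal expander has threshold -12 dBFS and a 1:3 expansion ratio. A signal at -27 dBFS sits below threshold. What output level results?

-57 dBFS

Undershoot = (-12) − (-27) = 15 dB.
At 1:3, that expands to 45 dB under threshold.
Output = -12 − 45 = -57 dBFS.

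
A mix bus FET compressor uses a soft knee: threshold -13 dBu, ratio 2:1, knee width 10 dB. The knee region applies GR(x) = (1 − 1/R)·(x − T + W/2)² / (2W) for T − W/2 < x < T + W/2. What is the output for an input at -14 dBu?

x − T + W/2 = -14 − (-13) + 5 = 4.
GR = (1 − 1/2) × 4² / 20 = 0.5 × 16 / 20 = 0.4 dB.
Output = -14 − 0.4 = -14.4 dBu.

-14.4 dBu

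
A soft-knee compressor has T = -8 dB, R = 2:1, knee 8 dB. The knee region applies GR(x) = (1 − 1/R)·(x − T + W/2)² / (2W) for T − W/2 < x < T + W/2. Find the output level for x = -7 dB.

x − T + W/2 = -7 − (-8) + 4 = 5.
GR = (1 − 1/2) × 5² / 16 = 0.5 × 25 / 16 = 0.78125 dB.
Output = -7 − 0.78125 = -7.78125 dB.

-7.78125 dB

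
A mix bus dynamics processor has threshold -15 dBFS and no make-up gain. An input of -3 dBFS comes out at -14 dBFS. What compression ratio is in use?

12:1

Input overshoot = -3 − (-15) = 12 dB; output overshoot = -14 − (-15) = 1 dB.
Ratio = 12 / 1 = 12.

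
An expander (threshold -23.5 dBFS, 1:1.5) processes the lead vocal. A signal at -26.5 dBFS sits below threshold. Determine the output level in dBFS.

-28 dBFS

Undershoot = (-23.5) − (-26.5) = 3 dB.
At 1:1.5, that expands to 4.5 dB under threshold.
Output = -23.5 − 4.5 = -28 dBFS.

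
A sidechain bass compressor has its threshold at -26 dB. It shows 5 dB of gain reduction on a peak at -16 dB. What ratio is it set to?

2:1

Input overshoot = -16 − (-26) = 10 dB.
Output overshoot = 10 − 5 = 5 dB.
Ratio = input overshoot / output overshoot = 10 / 5 = 2.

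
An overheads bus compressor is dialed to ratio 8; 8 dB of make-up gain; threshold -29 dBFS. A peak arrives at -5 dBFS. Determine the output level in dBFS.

-18 dBFS

-5 dBFS sits 24 dB over threshold.
At 8:1 the overshoot is divided by 8, leaving 3 dB above threshold.
That puts the output at -26 dBFS; make-up adds 8 dB, giving -18 dBFS.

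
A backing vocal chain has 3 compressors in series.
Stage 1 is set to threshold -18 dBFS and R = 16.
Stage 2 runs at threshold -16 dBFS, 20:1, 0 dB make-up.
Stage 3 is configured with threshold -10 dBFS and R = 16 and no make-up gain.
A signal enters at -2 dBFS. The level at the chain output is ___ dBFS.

Stage 1: -2 dBFS is 16 dB over -18 dBFS; at 16:1 that becomes 1 dB over, giving -17 dBFS.
Stage 2: -17 dBFS is at or below the -16 dBFS threshold — no compression; output -17 dBFS.
Stage 3: below threshold (-17 ≤ -10); passes unchanged; output -17 dBFS.

-17 dBFS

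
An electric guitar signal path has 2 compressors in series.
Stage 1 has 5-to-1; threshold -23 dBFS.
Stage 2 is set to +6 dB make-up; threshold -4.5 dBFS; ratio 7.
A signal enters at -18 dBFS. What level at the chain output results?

Stage 1: overshoot 5 dB → 5/5 = 1 dB → -22 dBFS.
Stage 2: -22 dBFS is at or below the -4.5 dBFS threshold — no compression; make-up brings it to -16 dBFS.

-16 dBFS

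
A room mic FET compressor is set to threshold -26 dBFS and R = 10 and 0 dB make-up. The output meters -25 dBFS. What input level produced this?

That's 1 dB above the -26 dBFS threshold.
Input overshoot = R × output overshoot = 10 dB → input = -26 + 10 = -16 dBFS.

-16 dBFS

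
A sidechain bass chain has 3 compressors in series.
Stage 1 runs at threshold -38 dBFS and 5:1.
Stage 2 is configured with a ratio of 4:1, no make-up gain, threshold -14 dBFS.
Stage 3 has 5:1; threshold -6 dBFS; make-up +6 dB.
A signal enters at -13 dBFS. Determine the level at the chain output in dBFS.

Stage 1: 25 dB above -38 dBFS, reduced 5:1 to 5 dB above → -33 dBFS.
Stage 2: -33 dBFS is at or below the -14 dBFS threshold — no compression; output -33 dBFS.
Stage 3: below threshold (-33 ≤ -6); passes unchanged; make-up brings it to -27 dBFS.

-27 dBFS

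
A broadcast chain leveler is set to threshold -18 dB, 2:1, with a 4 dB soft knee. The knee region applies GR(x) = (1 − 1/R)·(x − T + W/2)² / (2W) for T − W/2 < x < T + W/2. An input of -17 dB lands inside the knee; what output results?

x − T + W/2 = -17 − (-18) + 2 = 3.
GR = (1 − 1/2) × 3² / 8 = 0.5 × 9 / 8 = 0.5625 dB.
Output = -17 − 0.5625 = -17.5625 dB.

-17.5625 dB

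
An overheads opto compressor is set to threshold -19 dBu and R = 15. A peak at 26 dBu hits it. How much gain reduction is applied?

Overshoot = 26 − (-19) = 45 dB.
After 15:1 compression the overshoot becomes 45/15 = 3 dB.
So the signal is attenuated by 45 − 3 = 42 dB.

42 dB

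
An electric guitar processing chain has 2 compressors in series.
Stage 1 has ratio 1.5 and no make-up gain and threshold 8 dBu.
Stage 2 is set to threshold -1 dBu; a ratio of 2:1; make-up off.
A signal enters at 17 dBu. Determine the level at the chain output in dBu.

Stage 1: 9 dB above 8 dBu, reduced 1.5:1 to 6 dB above → 14 dBu.
Stage 2: overshoot 15 dB → 15/2 = 7.5 dB → 6.5 dBu.

6.5 dBu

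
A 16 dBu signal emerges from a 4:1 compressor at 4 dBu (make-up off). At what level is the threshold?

0 dBu

Gain reduction = 16 − 4 = 12 dB; output overshoot = GR / (R − 1) = 12 / 3 = 4 dB.
Threshold = output − output overshoot = 4 − 4 = 0 dBu.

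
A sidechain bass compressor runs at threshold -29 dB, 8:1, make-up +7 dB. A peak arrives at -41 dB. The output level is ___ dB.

-41 dB is 12 dB below the -29 dB threshold, so no gain reduction is applied.
Make-up gain adds 7 dB: -41 + 7 = -34 dB.

-34 dB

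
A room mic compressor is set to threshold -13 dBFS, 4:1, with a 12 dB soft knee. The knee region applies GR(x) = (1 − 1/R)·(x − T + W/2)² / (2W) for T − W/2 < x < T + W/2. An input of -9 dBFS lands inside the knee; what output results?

-12.125 dBFS

x − T + W/2 = -9 − (-13) + 6 = 10.
GR = (1 − 1/4) × 10² / 24 = 0.75 × 100 / 24 = 3.125 dB.
Output = -9 − 3.125 = -12.125 dBFS.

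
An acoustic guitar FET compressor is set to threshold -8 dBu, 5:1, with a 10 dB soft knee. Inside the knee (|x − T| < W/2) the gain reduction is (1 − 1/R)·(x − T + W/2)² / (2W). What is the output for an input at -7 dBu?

-8.44 dBu

x − T + W/2 = -7 − (-8) + 5 = 6.
GR = (1 − 1/5) × 6² / 20 = 0.8 × 36 / 20 = 1.44 dB.
Output = -7 − 1.44 = -8.44 dBu.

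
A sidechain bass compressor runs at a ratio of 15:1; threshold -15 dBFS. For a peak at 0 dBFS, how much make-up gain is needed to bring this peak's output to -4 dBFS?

Without make-up, output = threshold + overshoot/15 = -15 + 1 = -14 dBFS.
Gap to target: 10 dB.

10 dB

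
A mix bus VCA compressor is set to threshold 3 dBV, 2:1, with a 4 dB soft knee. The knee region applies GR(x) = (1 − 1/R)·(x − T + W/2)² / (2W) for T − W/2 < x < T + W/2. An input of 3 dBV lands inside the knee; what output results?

2.75 dBV

x − T + W/2 = 3 − 3 + 2 = 2.
GR = (1 − 1/2) × 2² / 8 = 0.5 × 4 / 8 = 0.25 dB.
Output = 3 − 0.25 = 2.75 dBV.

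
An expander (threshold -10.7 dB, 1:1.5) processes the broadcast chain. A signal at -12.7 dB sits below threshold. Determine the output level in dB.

-13.7 dB

Below threshold, a 1:1.5 expander applies gain = (1.5−1)×(T − x) of attenuation.
(1.5−1) × 2 = 1 dB, so output = -12.7 − 1 = -13.7 dB.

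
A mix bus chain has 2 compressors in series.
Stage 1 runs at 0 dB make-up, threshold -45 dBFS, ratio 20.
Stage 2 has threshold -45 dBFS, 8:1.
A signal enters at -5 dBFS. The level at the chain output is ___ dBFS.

Stage 1: overshoot 40 dB → 40/20 = 2 dB → -43 dBFS.
Stage 2: -43 dBFS is 2 dB over -45 dBFS; at 8:1 that becomes 0.25 dB over, giving -44.75 dBFS.

-44.75 dBFS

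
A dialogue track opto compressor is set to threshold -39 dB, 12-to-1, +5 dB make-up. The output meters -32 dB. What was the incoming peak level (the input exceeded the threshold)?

-15 dB

Stripping the +5 dB make-up gives -37 dB at the gain stage.
The compressed level sits -37 − (-39) = 2 dB over threshold.
Undo the ratio: input overshoot = 2 × 12 = 24 dB, giving input = -15 dB.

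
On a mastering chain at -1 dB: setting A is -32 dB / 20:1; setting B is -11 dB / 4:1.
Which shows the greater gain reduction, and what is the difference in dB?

A: 31 dB over, compressed to 1.55 dB over, so 29.45 dB of GR.
B: 10 dB over, compressed to 2.5 dB over, so 7.5 dB of GR.
A applies 21.95 dB more gain reduction.

A, by 21.95 dB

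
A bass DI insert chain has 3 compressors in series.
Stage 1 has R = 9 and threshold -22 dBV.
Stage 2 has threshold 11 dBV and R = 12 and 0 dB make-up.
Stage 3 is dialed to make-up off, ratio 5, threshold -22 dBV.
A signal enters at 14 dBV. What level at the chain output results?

-21.2 dBV

Stage 1: 36 dB above -22 dBV, reduced 9:1 to 4 dB above → -18 dBV.
Stage 2: -18 dBV ≤ 11 dBV, so stage 2 doesn't engage; output -18 dBV.
Stage 3: -18 dBV is 4 dB over -22 dBV; at 5:1 that becomes 0.8 dB over, giving -21.2 dBV.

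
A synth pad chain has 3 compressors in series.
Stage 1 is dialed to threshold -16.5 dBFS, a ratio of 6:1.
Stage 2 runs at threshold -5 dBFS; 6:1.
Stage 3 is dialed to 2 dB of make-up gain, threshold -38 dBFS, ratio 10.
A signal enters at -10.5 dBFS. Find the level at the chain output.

-33.75 dBFS

Stage 1: overshoot 6 dB → 6/6 = 1 dB → -15.5 dBFS.
Stage 2: below threshold (-15.5 ≤ -5); passes unchanged; output -15.5 dBFS.
Stage 3: 22.5 dB above -38 dBFS, reduced 10:1 to 2.25 dB above → -35.75 dBFS; +2 dB make-up → -33.75 dBFS.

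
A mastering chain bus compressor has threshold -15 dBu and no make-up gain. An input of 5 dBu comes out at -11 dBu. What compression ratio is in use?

Input overshoot = 5 − (-15) = 20 dB; output overshoot = -11 − (-15) = 4 dB.
Ratio = 20 / 4 = 5.

5:1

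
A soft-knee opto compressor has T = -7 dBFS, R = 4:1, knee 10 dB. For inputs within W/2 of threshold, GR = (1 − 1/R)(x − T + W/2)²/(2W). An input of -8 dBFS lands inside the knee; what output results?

x − T + W/2 = -8 − (-7) + 5 = 4.
GR = (1 − 1/4) × 4² / 20 = 0.75 × 16 / 20 = 0.6 dB.
Output = -8 − 0.6 = -8.6 dBFS.

-8.6 dBFS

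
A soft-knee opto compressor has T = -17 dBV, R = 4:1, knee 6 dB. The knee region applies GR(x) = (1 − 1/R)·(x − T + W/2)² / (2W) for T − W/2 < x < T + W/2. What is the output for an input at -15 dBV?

x − T + W/2 = -15 − (-17) + 3 = 5.
GR = (1 − 1/4) × 5² / 12 = 0.75 × 25 / 12 = 1.5625 dB.
Output = -15 − 1.5625 = -16.5625 dBV.

-16.5625 dBV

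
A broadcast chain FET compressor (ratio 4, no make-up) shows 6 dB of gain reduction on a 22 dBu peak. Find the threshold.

14 dBu

Let T be the threshold. Output overshoot = (input overshoot)/R, so 16 − T = (22 − T)/4.
4·(16 − T) = 22 − T → 3·T = 64 − 22 = 42.
T = 42/3 = 14 dBu.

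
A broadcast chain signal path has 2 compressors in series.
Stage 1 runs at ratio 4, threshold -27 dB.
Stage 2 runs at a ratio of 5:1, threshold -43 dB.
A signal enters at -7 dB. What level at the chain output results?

-38.8 dB

Stage 1: -7 dB is 20 dB over -27 dB; at 4:1 that becomes 5 dB over, giving -22 dB.
Stage 2: overshoot 21 dB → 21/5 = 4.2 dB → -38.8 dB.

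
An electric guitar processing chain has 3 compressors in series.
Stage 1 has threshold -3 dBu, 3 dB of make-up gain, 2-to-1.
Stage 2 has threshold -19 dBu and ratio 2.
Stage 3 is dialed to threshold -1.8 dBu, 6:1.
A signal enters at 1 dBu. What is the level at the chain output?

Stage 1: 1 dBu is 4 dB over -3 dBu; at 2:1 that becomes 2 dB over, giving -1 dBu; +3 dB make-up → 2 dBu.
Stage 2: 21 dB above -19 dBu, reduced 2:1 to 10.5 dB above → -8.5 dBu.
Stage 3: -8.5 dBu ≤ -1.8 dBu, so stage 3 doesn't engage; output -8.5 dBu.

-8.5 dBu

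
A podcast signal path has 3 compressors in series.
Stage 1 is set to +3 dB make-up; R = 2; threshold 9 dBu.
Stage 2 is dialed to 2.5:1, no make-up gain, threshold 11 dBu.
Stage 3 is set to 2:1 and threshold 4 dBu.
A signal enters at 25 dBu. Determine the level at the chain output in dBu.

Stage 1: 16 dB above 9 dBu, reduced 2:1 to 8 dB above → 17 dBu; +3 dB make-up → 20 dBu.
Stage 2: 20 dBu is 9 dB over 11 dBu; at 2.5:1 that becomes 3.6 dB over, giving 14.6 dBu.
Stage 3: overshoot 10.6 dB → 10.6/2 = 5.3 dB → 9.3 dBu.

9.3 dBu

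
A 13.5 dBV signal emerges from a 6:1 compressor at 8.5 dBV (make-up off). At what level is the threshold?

Let T be the threshold. Output overshoot = (input overshoot)/R, so 8.5 − T = (13.5 − T)/6.
6·(8.5 − T) = 13.5 − T → 5·T = 51 − 13.5 = 37.5.
T = 37.5/5 = 7.5 dBV.

7.5 dBV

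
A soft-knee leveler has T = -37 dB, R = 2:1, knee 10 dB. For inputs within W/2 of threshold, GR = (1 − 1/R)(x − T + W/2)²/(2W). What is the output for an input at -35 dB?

x − T + W/2 = -35 − (-37) + 5 = 7.
GR = (1 − 1/2) × 7² / 20 = 0.5 × 49 / 20 = 1.225 dB.
Output = -35 − 1.225 = -36.225 dB.

-36.225 dB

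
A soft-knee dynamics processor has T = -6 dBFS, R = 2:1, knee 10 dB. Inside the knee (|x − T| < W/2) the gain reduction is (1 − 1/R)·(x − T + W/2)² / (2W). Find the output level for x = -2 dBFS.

-4.025 dBFS

x − T + W/2 = -2 − (-6) + 5 = 9.
GR = (1 − 1/2) × 9² / 20 = 0.5 × 81 / 20 = 2.025 dB.
Output = -2 − 2.025 = -4.025 dBFS.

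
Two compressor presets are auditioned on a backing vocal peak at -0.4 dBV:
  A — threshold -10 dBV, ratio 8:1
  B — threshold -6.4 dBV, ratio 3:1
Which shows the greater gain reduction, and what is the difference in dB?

A: overshoot 9.6 dB → output overshoot 1.2 dB → GR 8.4 dB.
B: overshoot 6 dB → output overshoot 2 dB → GR 4 dB.
A reduces 4.4 dB more.

A, by 4.4 dB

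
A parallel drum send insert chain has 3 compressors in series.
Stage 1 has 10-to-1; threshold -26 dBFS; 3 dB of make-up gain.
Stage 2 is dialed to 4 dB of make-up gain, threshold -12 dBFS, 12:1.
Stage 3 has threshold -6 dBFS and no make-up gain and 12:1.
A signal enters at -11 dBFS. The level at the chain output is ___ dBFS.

-17.5 dBFS

Stage 1: overshoot 15 dB → 15/10 = 1.5 dB → -24.5 dBFS; +3 dB make-up → -21.5 dBFS.
Stage 2: below threshold (-21.5 ≤ -12); passes unchanged; make-up brings it to -17.5 dBFS.
Stage 3: below threshold (-17.5 ≤ -6); passes unchanged; output -17.5 dBFS.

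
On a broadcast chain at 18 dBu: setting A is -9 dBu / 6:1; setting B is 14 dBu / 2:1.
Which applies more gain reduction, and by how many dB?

A: GR = 27 − 27/6 = 22.5 dB.
B: GR = 4 − 4/2 = 2 dB.
A reduces 20.5 dB more.

A, by 20.5 dB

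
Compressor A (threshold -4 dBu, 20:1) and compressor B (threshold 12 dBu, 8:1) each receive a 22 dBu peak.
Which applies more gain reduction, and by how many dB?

A, by 15.95 dB

A: overshoot 26 dB → output overshoot 1.3 dB → GR 24.7 dB.
B: overshoot 10 dB → output overshoot 1.25 dB → GR 8.75 dB.
A reduces 15.95 dB more.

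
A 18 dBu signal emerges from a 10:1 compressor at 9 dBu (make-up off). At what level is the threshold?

Let T be the threshold. Output overshoot = (input overshoot)/R, so 9 − T = (18 − T)/10.
10·(9 − T) = 18 − T → 9·T = 90 − 18 = 72.
T = 72/9 = 8 dBu.

8 dBu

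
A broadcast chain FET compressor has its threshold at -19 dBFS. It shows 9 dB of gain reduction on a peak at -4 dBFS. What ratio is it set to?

2.5:1

Input overshoot = -4 − (-19) = 15 dB.
Output overshoot = 15 − 9 = 6 dB.
Ratio = input overshoot / output overshoot = 15 / 6 = 2.5.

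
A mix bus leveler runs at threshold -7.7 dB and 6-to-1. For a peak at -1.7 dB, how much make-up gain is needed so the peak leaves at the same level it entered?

5 dB

Overshoot 6 dB → 6/6 = 1 dB after compression, so the compressed level is -7.7 + 1 = -6.7 dB.
Make-up = target − compressed = -1.7 − (-6.7) = 5 dB.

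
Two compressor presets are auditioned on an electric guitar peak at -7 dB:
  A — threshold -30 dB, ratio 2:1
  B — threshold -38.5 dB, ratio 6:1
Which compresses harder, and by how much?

A: GR = 23 − 23/2 = 11.5 dB.
B: GR = 31.5 − 31.5/6 = 26.25 dB.
B applies 14.75 dB more gain reduction.

B, by 14.75 dB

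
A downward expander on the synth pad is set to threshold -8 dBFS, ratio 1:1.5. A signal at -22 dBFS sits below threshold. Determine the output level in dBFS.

-29 dBFS

Below threshold, a 1:1.5 expander applies gain = (1.5−1)×(T − x) of attenuation.
(1.5−1) × 14 = 7 dB, so output = -22 − 7 = -29 dBFS.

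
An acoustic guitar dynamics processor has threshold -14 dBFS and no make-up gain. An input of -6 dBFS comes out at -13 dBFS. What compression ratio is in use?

Input overshoot = -6 − (-14) = 8 dB; output overshoot = -13 − (-14) = 1 dB.
Ratio = 8 / 1 = 8.

8:1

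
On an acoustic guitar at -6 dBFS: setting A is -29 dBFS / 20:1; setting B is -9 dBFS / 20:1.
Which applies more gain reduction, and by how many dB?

A: overshoot 23 dB → output overshoot 1.15 dB → GR 21.85 dB.
B: overshoot 3 dB → output overshoot 0.15 dB → GR 2.85 dB.
A applies 19 dB more gain reduction.

A, by 19 dB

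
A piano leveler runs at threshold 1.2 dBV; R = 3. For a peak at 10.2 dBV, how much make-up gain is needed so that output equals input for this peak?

Without make-up, output = threshold + overshoot/3 = 1.2 + 3 = 4.2 dBV.
Gap to target: 6 dB.

6 dB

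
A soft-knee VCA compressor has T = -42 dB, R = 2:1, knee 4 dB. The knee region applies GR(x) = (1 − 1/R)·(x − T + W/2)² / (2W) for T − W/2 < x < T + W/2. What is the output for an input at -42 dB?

x − T + W/2 = -42 − (-42) + 2 = 2.
GR = (1 − 1/2) × 2² / 8 = 0.5 × 4 / 8 = 0.25 dB.
Output = -42 − 0.25 = -42.25 dB.

-42.25 dB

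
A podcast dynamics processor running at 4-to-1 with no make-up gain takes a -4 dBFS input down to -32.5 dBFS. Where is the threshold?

Let T be the threshold. Output overshoot = (input overshoot)/R, so -32.5 − T = (-4 − T)/4.
4·(-32.5 − T) = -4 − T → 3·T = -130 − (-4) = -126.
T = -126/3 = -42 dBFS.

-42 dBFS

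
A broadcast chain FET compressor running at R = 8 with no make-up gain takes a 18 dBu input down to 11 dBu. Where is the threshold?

10 dBu

Input is 8 dB above T (since output overshoot × R = input overshoot: (11 − T)·8 = 18 − T gives T = 10 dBu).
Check: 10 + (18 − 10)/8 = 10 + 1 = 11 dBu. ✓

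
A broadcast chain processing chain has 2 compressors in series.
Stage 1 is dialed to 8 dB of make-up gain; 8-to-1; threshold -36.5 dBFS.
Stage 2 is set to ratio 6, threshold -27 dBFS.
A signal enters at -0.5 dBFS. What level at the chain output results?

-26.5 dBFS

Stage 1: -0.5 dBFS is 36 dB over -36.5 dBFS; at 8:1 that becomes 4.5 dB over, giving -32 dBFS; +8 dB make-up → -24 dBFS.
Stage 2: overshoot 3 dB → 3/6 = 0.5 dB → -26.5 dBFS.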